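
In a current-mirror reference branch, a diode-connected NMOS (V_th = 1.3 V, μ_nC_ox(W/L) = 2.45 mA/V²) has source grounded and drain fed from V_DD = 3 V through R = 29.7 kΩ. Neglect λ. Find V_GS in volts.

With gate tied to drain, V_GS = V_DS ≥ V_GS − V_th, so the device is in saturation.
KCL at the drain: ½ k_n (V_GS − V_th)² = (V_DD − V_GS)/R.
Let x = V_GS − 1.3. Then 36.4 x² + x − 1.7 = 0, giving x = 0.203 V (positive root), so V_GS = 1.5 V.
I_D = (V_DD − V_GS)/R = (3 − 1.5) / 29.7 = 0.0504 mA.

V_GS = 1.50 V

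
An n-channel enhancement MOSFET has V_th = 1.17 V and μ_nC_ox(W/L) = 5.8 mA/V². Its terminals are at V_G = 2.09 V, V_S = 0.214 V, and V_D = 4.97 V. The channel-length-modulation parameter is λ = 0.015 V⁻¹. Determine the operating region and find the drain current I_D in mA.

V_GS = V_G − V_S = 2.09 − 0.214 = 1.88 V; V_DS = V_D − V_S = 4.97 − 0.214 = 4.76 V.
V_ov = V_GS − V_th = 1.88 − 1.17 = 0.706 V.
Since V_DS = 4.76 V ≥ V_ov = 0.706 V, the device is in saturation.
I_D = ½ k_n V_ov² (1 + λ V_DS) = 0.5 × 5.8 × 0.706² × (1 + 0.015 × 4.76) = 1.55 mA.

Saturation; I_D = 1.55 mA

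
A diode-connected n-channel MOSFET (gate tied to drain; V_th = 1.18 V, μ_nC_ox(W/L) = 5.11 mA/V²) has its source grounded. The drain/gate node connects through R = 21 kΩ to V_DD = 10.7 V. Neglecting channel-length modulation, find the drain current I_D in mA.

With gate tied to drain, V_GS = V_DS ≥ V_GS − V_th, so the device is in saturation.
KCL at the drain: ½ k_n (V_GS − V_th)² = (V_DD − V_GS)/R.
Let x = V_GS − 1.18. Then 53.7 x² + x − 9.52 = 0, giving x = 0.412 V (positive root), so V_GS = 1.59 V.
I_D = (V_DD − V_GS)/R = (10.7 − 1.59) / 21 = 0.434 mA.

I_D = 0.434 mA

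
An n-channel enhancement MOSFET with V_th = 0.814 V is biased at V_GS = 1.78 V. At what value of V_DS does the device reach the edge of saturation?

The boundary between triode and saturation is V_DS = V_GS − V_th = V_ov.
V_ov = 1.78 − 0.814 = 0.966 V.

V_DS,sat = 0.966 V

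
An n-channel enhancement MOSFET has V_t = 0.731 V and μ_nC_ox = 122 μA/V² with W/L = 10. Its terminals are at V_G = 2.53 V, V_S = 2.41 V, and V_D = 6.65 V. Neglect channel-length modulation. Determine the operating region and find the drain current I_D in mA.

V_GS = V_G − V_S = 2.53 − 2.41 = 0.12 V; V_DS = V_D − V_S = 6.65 − 2.41 = 4.24 V.
V_GS = 0.12 V < V_t = 0.731 V, so the transistor is in cutoff.

Cutoff; I_D = 0 mA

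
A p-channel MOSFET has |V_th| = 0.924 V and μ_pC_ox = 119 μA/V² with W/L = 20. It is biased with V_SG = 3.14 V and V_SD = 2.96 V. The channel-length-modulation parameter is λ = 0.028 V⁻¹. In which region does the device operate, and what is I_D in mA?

Saturation; I_D = 6.33 mA

k_p = μ_pC_ox · (W/L) = 2.38 mA/V².
V_ov = V_SG − |V_th| = 3.14 − 0.924 = 2.22 V.
Since V_SD = 2.96 V ≥ V_ov = 2.22 V, the device is in saturation.
I_D = ½ k_p V_ov² (1 + λ V_SD) = 0.5 × 2.38 × 2.22² × (1 + 0.028 × 2.96) = 6.33 mA.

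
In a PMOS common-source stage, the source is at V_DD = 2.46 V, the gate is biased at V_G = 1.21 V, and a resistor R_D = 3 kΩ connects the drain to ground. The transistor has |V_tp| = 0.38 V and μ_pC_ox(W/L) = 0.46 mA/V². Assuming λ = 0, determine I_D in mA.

V_SG = V_DD − V_G = 2.46 − 1.21 = 1.25 V, so V_ov = 1.25 − 0.38 = 0.87 V.
Assume saturation: I_D = ½ k_p V_ov² = 0.5 × 0.46 × 0.87² = 0.174 mA, giving V_SD = V_DD − I_D R_D = 2.46 − 0.174 × 3 = 1.94 V.
V_SD = 1.94 V ≥ V_ov = 0.87 V, confirming saturation.

I_D = 0.174 mA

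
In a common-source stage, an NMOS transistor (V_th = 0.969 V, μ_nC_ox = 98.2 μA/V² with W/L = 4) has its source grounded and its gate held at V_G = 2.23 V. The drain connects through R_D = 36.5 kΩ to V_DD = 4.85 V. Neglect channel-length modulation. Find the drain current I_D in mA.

V_GS = V_G = 2.23 V, so V_ov = 2.23 − 0.969 = 1.26 V.
k_n = μ_nC_ox · (W/L) = 0.3928 mA/V².
Assume saturation: I_D = ½ k_n V_ov² = 0.5 × 0.3928 × 1.26² = 0.312 mA, giving V_DS = V_DD − I_D R_D = 4.85 − 0.312 × 36.5 = -6.55 V.
But -6.55 V < V_ov = 1.26 V, so the device is actually in triode.
In triode I_D = k_n[V_ov V_DS − ½ V_DS²] and I_D = (V_DD − V_DS)/R_D. Equating: 7.17 V_DS² − 19.08 V_DS + 4.85 = 0, giving V_DS = 0.285 V (the root below V_ov).
I_D = (4.85 − 0.285) / 36.5 = 0.125 mA.

I_D = 0.125 mA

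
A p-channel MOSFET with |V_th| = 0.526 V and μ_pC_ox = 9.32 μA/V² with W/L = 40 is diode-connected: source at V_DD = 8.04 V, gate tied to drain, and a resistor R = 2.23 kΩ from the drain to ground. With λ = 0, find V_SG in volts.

With gate tied to drain, V_SG = V_SD ≥ V_SG − |V_th|, so the device is in saturation.
k_p = μ_pC_ox · (W/L) = 0.3728 mA/V².
KCL at the drain: ½ k_p (V_SG − |V_th|)² = (V_DD − V_SG)/R.
Let x = V_SG − 0.526. Then 0.416 x² + x − 7.514 = 0, giving x = 3.22 V (positive root), so V_SG = 3.74 V.
I_D = (V_DD − V_SG)/R = (8.04 − 3.74) / 2.23 = 1.93 mA.

V_SG = 3.74 V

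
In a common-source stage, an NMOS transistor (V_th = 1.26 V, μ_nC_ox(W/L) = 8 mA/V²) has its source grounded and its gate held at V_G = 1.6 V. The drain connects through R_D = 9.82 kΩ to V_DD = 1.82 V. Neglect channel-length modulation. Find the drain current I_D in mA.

I_D = 0.178 mA

V_GS = V_G = 1.6 V, so V_ov = 1.6 − 1.26 = 0.34 V.
Assume saturation: I_D = ½ k_n V_ov² = 0.5 × 8 × 0.34² = 0.462 mA, giving V_DS = V_DD − I_D R_D = 1.82 − 0.462 × 9.82 = -2.72 V.
But -2.72 V < V_ov = 0.34 V, so the device is actually in triode.
In triode I_D = k_n[V_ov V_DS − ½ V_DS²] and I_D = (V_DD − V_DS)/R_D. Equating: 39.3 V_DS² − 27.71 V_DS + 1.82 = 0, giving V_DS = 0.0733 V (the root below V_ov).
I_D = (1.82 − 0.0733) / 9.82 = 0.178 mA.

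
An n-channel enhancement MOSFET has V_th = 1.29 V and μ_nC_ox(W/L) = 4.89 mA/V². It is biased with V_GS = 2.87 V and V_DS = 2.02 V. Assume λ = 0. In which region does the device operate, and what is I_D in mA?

V_ov = V_GS − V_th = 2.87 − 1.29 = 1.58 V.
Since V_DS = 2.02 V ≥ V_ov = 1.58 V, the device is in saturation.
I_D = ½ k_n V_ov² = 0.5 × 4.89 × 1.58² = 6.1 mA.

Saturation; I_D = 6.10 mA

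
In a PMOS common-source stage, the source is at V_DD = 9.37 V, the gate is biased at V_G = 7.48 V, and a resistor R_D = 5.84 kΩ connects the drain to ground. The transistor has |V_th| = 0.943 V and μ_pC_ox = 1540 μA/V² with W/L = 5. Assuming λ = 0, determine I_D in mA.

I_D = 1.56 mA

V_SG = V_DD − V_G = 9.37 − 7.48 = 1.89 V, so V_ov = 1.89 − 0.943 = 0.947 V.
k_p = μ_pC_ox · (W/L) = 7.7 mA/V².
Assume saturation: I_D = ½ k_p V_ov² = 0.5 × 7.7 × 0.947² = 3.45 mA, giving V_SD = V_DD − I_D R_D = 9.37 − 3.45 × 5.84 = -10.8 V.
But -10.8 V < V_ov = 0.947 V, so the device is actually in triode.
In triode I_D = k_p[V_ov V_SD − ½ V_SD²] and I_D = (V_DD − V_SD)/R_D. Equating: 22.5 V_SD² − 43.58 V_SD + 9.37 = 0, giving V_SD = 0.246 V (the root below V_ov).
I_D = (9.37 − 0.246) / 5.84 = 1.56 mA.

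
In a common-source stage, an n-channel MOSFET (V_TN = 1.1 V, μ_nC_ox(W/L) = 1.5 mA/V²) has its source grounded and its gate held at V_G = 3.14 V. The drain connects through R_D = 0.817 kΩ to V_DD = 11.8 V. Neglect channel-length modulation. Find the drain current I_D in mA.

I_D = 3.12 mA

V_GS = V_G = 3.14 V, so V_ov = 3.14 − 1.1 = 2.04 V.
Assume saturation: I_D = ½ k_n V_ov² = 0.5 × 1.5 × 2.04² = 3.12 mA, giving V_DS = V_DD − I_D R_D = 11.8 − 3.12 × 0.817 = 9.25 V.
V_DS = 9.25 V ≥ V_ov = 2.04 V, confirming saturation.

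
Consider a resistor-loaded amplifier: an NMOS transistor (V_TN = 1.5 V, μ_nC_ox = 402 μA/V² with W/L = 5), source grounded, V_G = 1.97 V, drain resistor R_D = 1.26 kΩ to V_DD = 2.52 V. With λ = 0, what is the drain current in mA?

I_D = 0.222 mA

V_GS = V_G = 1.97 V, so V_ov = 1.97 − 1.5 = 0.47 V.
k_n = μ_nC_ox · (W/L) = 2.01 mA/V².
Assume saturation: I_D = ½ k_n V_ov² = 0.5 × 2.01 × 0.47² = 0.222 mA, giving V_DS = V_DD − I_D R_D = 2.52 − 0.222 × 1.26 = 2.24 V.
V_DS = 2.24 V ≥ V_ov = 0.47 V, confirming saturation.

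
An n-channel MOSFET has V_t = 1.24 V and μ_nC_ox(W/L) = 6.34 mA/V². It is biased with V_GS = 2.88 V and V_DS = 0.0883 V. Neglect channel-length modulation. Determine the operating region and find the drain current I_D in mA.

Triode; I_D = 0.893 mA

V_ov = V_GS − V_t = 2.88 − 1.24 = 1.64 V.
Since V_DS = 0.0883 V < V_ov = 1.64 V, the device is in the triode region.
I_D = k_n [V_ov · V_DS − ½ V_DS²] = 6.34 × [1.64 × 0.0883 − 0.5 × 0.0883²] = 0.893 mA.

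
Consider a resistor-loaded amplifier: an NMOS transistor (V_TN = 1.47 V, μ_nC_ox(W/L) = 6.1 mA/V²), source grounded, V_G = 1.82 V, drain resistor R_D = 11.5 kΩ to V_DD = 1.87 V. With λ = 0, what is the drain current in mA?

I_D = 0.155 mA

V_GS = V_G = 1.82 V, so V_ov = 1.82 − 1.47 = 0.35 V.
Assume saturation: I_D = ½ k_n V_ov² = 0.5 × 6.1 × 0.35² = 0.374 mA, giving V_DS = V_DD − I_D R_D = 1.87 − 0.374 × 11.5 = -2.43 V.
But -2.43 V < V_ov = 0.35 V, so the device is actually in triode.
In triode I_D = k_n[V_ov V_DS − ½ V_DS²] and I_D = (V_DD − V_DS)/R_D. Equating: 35.1 V_DS² − 25.55 V_DS + 1.87 = 0, giving V_DS = 0.0825 V (the root below V_ov).
I_D = (1.87 − 0.0825) / 11.5 = 0.155 mA.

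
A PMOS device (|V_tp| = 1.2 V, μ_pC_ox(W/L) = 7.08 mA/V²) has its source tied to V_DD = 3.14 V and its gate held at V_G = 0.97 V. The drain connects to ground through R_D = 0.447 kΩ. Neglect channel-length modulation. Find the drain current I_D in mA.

I_D = 3.33 mA

V_SG = V_DD − V_G = 3.14 − 0.97 = 2.17 V, so V_ov = 2.17 − 1.2 = 0.97 V.
Assume saturation: I_D = ½ k_p V_ov² = 0.5 × 7.08 × 0.97² = 3.33 mA, giving V_SD = V_DD − I_D R_D = 3.14 − 3.33 × 0.447 = 1.65 V.
V_SD = 1.65 V ≥ V_ov = 0.97 V, confirming saturation.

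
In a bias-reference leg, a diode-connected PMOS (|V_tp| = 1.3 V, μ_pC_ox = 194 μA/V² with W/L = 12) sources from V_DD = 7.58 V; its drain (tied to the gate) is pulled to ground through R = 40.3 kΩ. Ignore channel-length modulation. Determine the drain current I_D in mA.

With gate tied to drain, V_SG = V_SD ≥ V_SG − |V_tp|, so the device is in saturation.
k_p = μ_pC_ox · (W/L) = 2.328 mA/V².
KCL at the drain: ½ k_p (V_SG − |V_tp|)² = (V_DD − V_SG)/R.
Let x = V_SG − 1.3. Then 46.9 x² + x − 6.28 = 0, giving x = 0.355 V (positive root), so V_SG = 1.66 V.
I_D = (V_DD − V_SG)/R = (7.58 − 1.66) / 40.3 = 0.147 mA.

I_D = 0.147 mA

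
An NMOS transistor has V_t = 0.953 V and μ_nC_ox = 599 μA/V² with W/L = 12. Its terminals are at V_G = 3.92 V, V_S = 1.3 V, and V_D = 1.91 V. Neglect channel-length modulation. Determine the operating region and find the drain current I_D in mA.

Triode; I_D = 5.97 mA

V_GS = V_G − V_S = 3.92 − 1.3 = 2.62 V; V_DS = V_D − V_S = 1.91 − 1.3 = 0.61 V.
k_n = μ_nC_ox · (W/L) = 7.188 mA/V².
V_ov = V_GS − V_t = 2.62 − 0.953 = 1.67 V.
Since V_DS = 0.61 V < V_ov = 1.67 V, the device is in the triode region.
I_D = k_n [V_ov · V_DS − ½ V_DS²] = 7.188 × [1.67 × 0.61 − 0.5 × 0.61²] = 5.97 mA.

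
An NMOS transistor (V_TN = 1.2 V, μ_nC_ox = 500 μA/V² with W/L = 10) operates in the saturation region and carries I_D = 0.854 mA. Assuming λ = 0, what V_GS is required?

k_n = μ_nC_ox · (W/L) = 5 mA/V².
In saturation I_D = ½ k_n (V_GS − V_TN)², so V_GS − V_TN = √(2 I_D / k_n) = √(2 × 0.854 / 5) = 0.584 V.
V_GS = 1.2 + 0.584 = 1.78 V.

V_GS = 1.78 V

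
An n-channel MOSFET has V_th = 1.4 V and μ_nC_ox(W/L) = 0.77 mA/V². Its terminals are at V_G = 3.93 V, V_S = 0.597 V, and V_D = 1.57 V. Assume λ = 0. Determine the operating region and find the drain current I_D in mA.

V_GS = V_G − V_S = 3.93 − 0.597 = 3.33 V; V_DS = V_D − V_S = 1.57 − 0.597 = 0.973 V.
V_ov = V_GS − V_th = 3.33 − 1.4 = 1.93 V.
Since V_DS = 0.973 V < V_ov = 1.93 V, the device is in the triode region.
I_D = k_n [V_ov · V_DS − ½ V_DS²] = 0.77 × [1.93 × 0.973 − 0.5 × 0.973²] = 1.08 mA.

Triode; I_D = 1.08 mA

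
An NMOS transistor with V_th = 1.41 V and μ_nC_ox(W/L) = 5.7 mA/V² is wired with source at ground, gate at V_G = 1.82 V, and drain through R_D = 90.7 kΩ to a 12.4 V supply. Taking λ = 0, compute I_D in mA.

I_D = 0.136 mA

V_GS = V_G = 1.82 V, so V_ov = 1.82 − 1.41 = 0.41 V.
Assume saturation: I_D = ½ k_n V_ov² = 0.5 × 5.7 × 0.41² = 0.479 mA, giving V_DS = V_DD − I_D R_D = 12.4 − 0.479 × 90.7 = -31.1 V.
But -31.1 V < V_ov = 0.41 V, so the device is actually in triode.
In triode I_D = k_n[V_ov V_DS − ½ V_DS²] and I_D = (V_DD − V_DS)/R_D. Equating: 258 V_DS² − 213 V_DS + 12.4 = 0, giving V_DS = 0.0631 V (the root below V_ov).
I_D = (12.4 − 0.0631) / 90.7 = 0.136 mA.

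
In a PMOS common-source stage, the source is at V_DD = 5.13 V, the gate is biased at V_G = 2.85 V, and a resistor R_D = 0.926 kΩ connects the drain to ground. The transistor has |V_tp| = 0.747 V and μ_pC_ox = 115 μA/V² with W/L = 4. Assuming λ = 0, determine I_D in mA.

I_D = 0.541 mA

V_SG = V_DD − V_G = 5.13 − 2.85 = 2.28 V, so V_ov = 2.28 − 0.747 = 1.53 V.
k_p = μ_pC_ox · (W/L) = 0.46 mA/V².
Assume saturation: I_D = ½ k_p V_ov² = 0.5 × 0.46 × 1.53² = 0.541 mA, giving V_SD = V_DD − I_D R_D = 5.13 − 0.541 × 0.926 = 4.63 V.
V_SD = 4.63 V ≥ V_ov = 1.53 V, confirming saturation.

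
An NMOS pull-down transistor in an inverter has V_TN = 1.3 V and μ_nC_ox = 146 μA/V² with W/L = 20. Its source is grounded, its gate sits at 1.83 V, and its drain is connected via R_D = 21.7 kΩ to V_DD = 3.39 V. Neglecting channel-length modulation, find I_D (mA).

V_GS = V_G = 1.83 V, so V_ov = 1.83 − 1.3 = 0.53 V.
k_n = μ_nC_ox · (W/L) = 2.92 mA/V².
Assume saturation: I_D = ½ k_n V_ov² = 0.5 × 2.92 × 0.53² = 0.41 mA, giving V_DS = V_DD − I_D R_D = 3.39 − 0.41 × 21.7 = -5.51 V.
But -5.51 V < V_ov = 0.53 V, so the device is actually in triode.
In triode I_D = k_n[V_ov V_DS − ½ V_DS²] and I_D = (V_DD − V_DS)/R_D. Equating: 31.7 V_DS² − 34.58 V_DS + 3.39 = 0, giving V_DS = 0.109 V (the root below V_ov).
I_D = (3.39 − 0.109) / 21.7 = 0.151 mA.

I_D = 0.151 mA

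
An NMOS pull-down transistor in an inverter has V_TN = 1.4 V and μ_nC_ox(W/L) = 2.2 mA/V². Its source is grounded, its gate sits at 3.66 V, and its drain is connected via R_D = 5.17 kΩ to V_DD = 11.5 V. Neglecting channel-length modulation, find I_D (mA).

I_D = 2.13 mA

V_GS = V_G = 3.66 V, so V_ov = 3.66 − 1.4 = 2.26 V.
Assume saturation: I_D = ½ k_n V_ov² = 0.5 × 2.2 × 2.26² = 5.62 mA, giving V_DS = V_DD − I_D R_D = 11.5 − 5.62 × 5.17 = -17.5 V.
But -17.5 V < V_ov = 2.26 V, so the device is actually in triode.
In triode I_D = k_n[V_ov V_DS − ½ V_DS²] and I_D = (V_DD − V_DS)/R_D. Equating: 5.69 V_DS² − 26.71 V_DS + 11.5 = 0, giving V_DS = 0.48 V (the root below V_ov).
I_D = (11.5 − 0.48) / 5.17 = 2.13 mA.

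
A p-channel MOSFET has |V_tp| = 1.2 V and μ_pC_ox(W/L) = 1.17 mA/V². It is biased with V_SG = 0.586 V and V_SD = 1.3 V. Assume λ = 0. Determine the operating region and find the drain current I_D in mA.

Cutoff; I_D = 0 mA

V_SG = 0.586 V < |V_tp| = 1.2 V, so the transistor is in cutoff.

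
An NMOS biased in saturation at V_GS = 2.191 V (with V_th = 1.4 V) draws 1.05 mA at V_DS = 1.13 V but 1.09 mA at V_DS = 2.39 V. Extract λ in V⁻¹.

With V_GS fixed, I_D ∝ (1 + λ V_DS) in saturation, so I_D2/I_D1 = (1 + λ V_DS2)/(1 + λ V_DS1).
1.09/1.05 = 1.038 = (1 + 2.39 λ)/(1 + 1.13 λ).
Solving: λ (I_D1 V_DS2 − I_D2 V_DS1) = I_D2 − I_D1, so λ = (1.09 − 1.05) / (1.05 × 2.39 − 1.09 × 1.13) = 0.04 / 1.28 = 0.0313 V⁻¹.

λ = 0.0313 V⁻¹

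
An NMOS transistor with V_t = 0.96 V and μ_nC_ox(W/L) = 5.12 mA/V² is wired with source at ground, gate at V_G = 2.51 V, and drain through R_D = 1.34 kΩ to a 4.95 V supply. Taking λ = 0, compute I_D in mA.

V_GS = V_G = 2.51 V, so V_ov = 2.51 − 0.96 = 1.55 V.
Assume saturation: I_D = ½ k_n V_ov² = 0.5 × 5.12 × 1.55² = 6.15 mA, giving V_DS = V_DD − I_D R_D = 4.95 − 6.15 × 1.34 = -3.29 V.
But -3.29 V < V_ov = 1.55 V, so the device is actually in triode.
In triode I_D = k_n[V_ov V_DS − ½ V_DS²] and I_D = (V_DD − V_DS)/R_D. Equating: 3.43 V_DS² − 11.63 V_DS + 4.95 = 0, giving V_DS = 0.499 V (the root below V_ov).
I_D = (4.95 − 0.499) / 1.34 = 3.32 mA.

I_D = 3.32 mA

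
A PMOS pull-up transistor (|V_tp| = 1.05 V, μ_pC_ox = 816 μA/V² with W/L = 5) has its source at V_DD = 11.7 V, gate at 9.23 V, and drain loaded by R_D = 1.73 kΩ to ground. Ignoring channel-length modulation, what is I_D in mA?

V_SG = V_DD − V_G = 11.7 − 9.23 = 2.47 V, so V_ov = 2.47 − 1.05 = 1.42 V.
k_p = μ_pC_ox · (W/L) = 4.08 mA/V².
Assume saturation: I_D = ½ k_p V_ov² = 0.5 × 4.08 × 1.42² = 4.11 mA, giving V_SD = V_DD − I_D R_D = 11.7 − 4.11 × 1.73 = 4.58 V.
V_SD = 4.58 V ≥ V_ov = 1.42 V, confirming saturation.

I_D = 4.11 mA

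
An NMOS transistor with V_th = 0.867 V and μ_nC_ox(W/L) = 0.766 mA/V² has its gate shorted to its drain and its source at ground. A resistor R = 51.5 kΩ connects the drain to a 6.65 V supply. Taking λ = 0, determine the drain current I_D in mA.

I_D = 0.102 mA

With gate tied to drain, V_GS = V_DS ≥ V_GS − V_th, so the device is in saturation.
KCL at the drain: ½ k_n (V_GS − V_th)² = (V_DD − V_GS)/R.
Let x = V_GS − 0.867. Then 19.7 x² + x − 5.783 = 0, giving x = 0.517 V (positive root), so V_GS = 1.38 V.
I_D = (V_DD − V_GS)/R = (6.65 − 1.38) / 51.5 = 0.102 mA.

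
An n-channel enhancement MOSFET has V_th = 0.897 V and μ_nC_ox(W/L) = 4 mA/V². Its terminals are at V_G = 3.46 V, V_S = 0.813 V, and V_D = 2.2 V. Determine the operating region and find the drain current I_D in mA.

V_GS = V_G − V_S = 3.46 − 0.813 = 2.65 V; V_DS = V_D − V_S = 2.2 − 0.813 = 1.39 V.
V_ov = V_GS − V_th = 2.65 − 0.897 = 1.75 V.
Since V_DS = 1.39 V < V_ov = 1.75 V, the device is in the triode region.
I_D = k_n [V_ov · V_DS − ½ V_DS²] = 4 × [1.75 × 1.39 − 0.5 × 1.39²] = 5.86 mA.

Triode; I_D = 5.86 mA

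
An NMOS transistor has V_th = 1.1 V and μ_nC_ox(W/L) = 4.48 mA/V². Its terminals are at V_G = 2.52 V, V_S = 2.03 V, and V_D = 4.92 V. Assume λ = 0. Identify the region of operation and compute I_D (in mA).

Cutoff; I_D = 0 mA

V_GS = V_G − V_S = 2.52 − 2.03 = 0.49 V; V_DS = V_D − V_S = 4.92 − 2.03 = 2.89 V.
V_GS = 0.49 V < V_th = 1.1 V, so the transistor is in cutoff.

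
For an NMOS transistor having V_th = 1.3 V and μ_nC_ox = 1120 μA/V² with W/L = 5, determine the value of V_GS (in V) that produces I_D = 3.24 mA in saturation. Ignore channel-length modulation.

V_GS = 2.38 V

k_n = μ_nC_ox · (W/L) = 5.6 mA/V².
In saturation I_D = ½ k_n (V_GS − V_th)², so V_GS − V_th = √(2 I_D / k_n) = √(2 × 3.24 / 5.6) = 1.08 V.
V_GS = 1.3 + 1.08 = 2.38 V.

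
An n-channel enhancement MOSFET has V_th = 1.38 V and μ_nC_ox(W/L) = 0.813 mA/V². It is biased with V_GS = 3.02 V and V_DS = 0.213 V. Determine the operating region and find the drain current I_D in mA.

Triode; I_D = 0.266 mA

V_ov = V_GS − V_th = 3.02 − 1.38 = 1.64 V.
Since V_DS = 0.213 V < V_ov = 1.64 V, the device is in the triode region.
I_D = k_n [V_ov · V_DS − ½ V_DS²] = 0.813 × [1.64 × 0.213 − 0.5 × 0.213²] = 0.266 mA.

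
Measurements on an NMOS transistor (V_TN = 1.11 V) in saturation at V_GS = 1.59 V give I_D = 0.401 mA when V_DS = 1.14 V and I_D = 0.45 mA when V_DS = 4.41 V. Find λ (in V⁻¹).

λ = 0.0390 V⁻¹

With V_GS fixed, I_D ∝ (1 + λ V_DS) in saturation, so I_D2/I_D1 = (1 + λ V_DS2)/(1 + λ V_DS1).
0.45/0.401 = 1.122 = (1 + 4.41 λ)/(1 + 1.14 λ).
Solving: λ (I_D1 V_DS2 − I_D2 V_DS1) = I_D2 − I_D1, so λ = (0.45 − 0.401) / (0.401 × 4.41 − 0.45 × 1.14) = 0.049 / 1.26 = 0.039 V⁻¹.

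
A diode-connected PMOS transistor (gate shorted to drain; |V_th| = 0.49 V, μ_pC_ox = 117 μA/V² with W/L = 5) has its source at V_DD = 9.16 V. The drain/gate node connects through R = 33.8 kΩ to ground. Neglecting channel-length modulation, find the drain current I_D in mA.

With gate tied to drain, V_SG = V_SD ≥ V_SG − |V_th|, so the device is in saturation.
k_p = μ_pC_ox · (W/L) = 0.585 mA/V².
KCL at the drain: ½ k_p (V_SG − |V_th|)² = (V_DD − V_SG)/R.
Let x = V_SG − 0.49. Then 9.89 x² + x − 8.67 = 0, giving x = 0.887 V (positive root), so V_SG = 1.38 V.
I_D = (V_DD − V_SG)/R = (9.16 − 1.38) / 33.8 = 0.23 mA.

I_D = 0.230 mA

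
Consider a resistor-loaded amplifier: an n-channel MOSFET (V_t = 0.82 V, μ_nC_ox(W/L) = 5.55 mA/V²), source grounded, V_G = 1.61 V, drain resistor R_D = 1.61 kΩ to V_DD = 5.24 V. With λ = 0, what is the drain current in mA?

I_D = 1.73 mA

V_GS = V_G = 1.61 V, so V_ov = 1.61 − 0.82 = 0.79 V.
Assume saturation: I_D = ½ k_n V_ov² = 0.5 × 5.55 × 0.79² = 1.73 mA, giving V_DS = V_DD − I_D R_D = 5.24 − 1.73 × 1.61 = 2.45 V.
V_DS = 2.45 V ≥ V_ov = 0.79 V, confirming saturation.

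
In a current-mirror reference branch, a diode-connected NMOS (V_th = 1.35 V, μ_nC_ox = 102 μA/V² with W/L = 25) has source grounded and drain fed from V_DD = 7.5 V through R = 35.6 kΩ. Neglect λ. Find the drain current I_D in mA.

With gate tied to drain, V_GS = V_DS ≥ V_GS − V_th, so the device is in saturation.
k_n = μ_nC_ox · (W/L) = 2.55 mA/V².
KCL at the drain: ½ k_n (V_GS − V_th)² = (V_DD − V_GS)/R.
Let x = V_GS − 1.35. Then 45.4 x² + x − 6.15 = 0, giving x = 0.357 V (positive root), so V_GS = 1.71 V.
I_D = (V_DD − V_GS)/R = (7.5 − 1.71) / 35.6 = 0.163 mA.

I_D = 0.163 mA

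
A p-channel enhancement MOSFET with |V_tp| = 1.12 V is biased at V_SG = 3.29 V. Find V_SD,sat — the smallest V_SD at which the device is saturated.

V_SD,sat = 2.17 V

The boundary between triode and saturation is V_SD = V_SG − |V_tp| = V_ov.
V_ov = 3.29 − 1.12 = 2.17 V.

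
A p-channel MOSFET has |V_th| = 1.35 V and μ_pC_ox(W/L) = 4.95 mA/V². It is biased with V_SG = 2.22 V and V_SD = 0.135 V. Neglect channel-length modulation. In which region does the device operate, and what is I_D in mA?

Triode; I_D = 0.536 mA

V_ov = V_SG − |V_th| = 2.22 − 1.35 = 0.87 V.
Since V_SD = 0.135 V < V_ov = 0.87 V, the device is in the triode region.
I_D = k_p [V_ov · V_SD − ½ V_SD²] = 4.95 × [0.87 × 0.135 − 0.5 × 0.135²] = 0.536 mA.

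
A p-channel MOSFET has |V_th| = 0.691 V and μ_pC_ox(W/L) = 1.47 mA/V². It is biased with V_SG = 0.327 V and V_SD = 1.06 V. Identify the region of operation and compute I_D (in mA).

Cutoff; I_D = 0 mA

V_SG = 0.327 V < |V_th| = 0.691 V, so the transistor is in cutoff.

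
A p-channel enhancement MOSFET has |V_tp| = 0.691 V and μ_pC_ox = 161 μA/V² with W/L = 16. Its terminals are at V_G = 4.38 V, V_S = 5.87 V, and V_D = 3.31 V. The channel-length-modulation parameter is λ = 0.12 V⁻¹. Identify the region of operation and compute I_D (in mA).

V_SG = V_S − V_G = 5.87 − 4.38 = 1.49 V; V_SD = V_S − V_D = 5.87 − 3.31 = 2.56 V.
k_p = μ_pC_ox · (W/L) = 2.576 mA/V².
V_ov = V_SG − |V_tp| = 1.49 − 0.691 = 0.799 V.
Since V_SD = 2.56 V ≥ V_ov = 0.799 V, the device is in saturation.
I_D = ½ k_p V_ov² (1 + λ V_SD) = 0.5 × 2.576 × 0.799² × (1 + 0.12 × 2.56) = 1.07 mA.

Saturation; I_D = 1.07 mA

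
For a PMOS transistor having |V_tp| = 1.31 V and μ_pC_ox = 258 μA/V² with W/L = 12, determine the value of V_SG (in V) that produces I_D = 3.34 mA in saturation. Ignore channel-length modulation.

k_p = μ_pC_ox · (W/L) = 3.096 mA/V².
In saturation I_D = ½ k_p (V_SG − |V_tp|)², so V_SG − |V_tp| = √(2 I_D / k_p) = √(2 × 3.34 / 3.096) = 1.47 V.
V_SG = 1.31 + 1.47 = 2.78 V.

V_SG = 2.78 V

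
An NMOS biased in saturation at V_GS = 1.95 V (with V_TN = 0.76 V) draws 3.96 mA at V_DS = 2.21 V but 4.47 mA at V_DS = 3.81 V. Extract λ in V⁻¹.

With V_GS fixed, I_D ∝ (1 + λ V_DS) in saturation, so I_D2/I_D1 = (1 + λ V_DS2)/(1 + λ V_DS1).
4.47/3.96 = 1.129 = (1 + 3.81 λ)/(1 + 2.21 λ).
Solving: λ (I_D1 V_DS2 − I_D2 V_DS1) = I_D2 − I_D1, so λ = (4.47 − 3.96) / (3.96 × 3.81 − 4.47 × 2.21) = 0.51 / 5.21 = 0.0979 V⁻¹.

λ = 0.0979 V⁻¹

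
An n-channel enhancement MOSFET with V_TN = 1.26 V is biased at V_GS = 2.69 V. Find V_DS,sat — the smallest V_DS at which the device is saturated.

V_DS,sat = 1.43 V

The boundary between triode and saturation is V_DS = V_GS − V_TN = V_ov.
V_ov = 2.69 − 1.26 = 1.43 V.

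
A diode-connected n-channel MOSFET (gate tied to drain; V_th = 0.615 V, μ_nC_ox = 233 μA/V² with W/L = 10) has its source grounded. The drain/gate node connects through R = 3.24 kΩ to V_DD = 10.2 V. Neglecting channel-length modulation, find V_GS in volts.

With gate tied to drain, V_GS = V_DS ≥ V_GS − V_th, so the device is in saturation.
k_n = μ_nC_ox · (W/L) = 2.33 mA/V².
KCL at the drain: ½ k_n (V_GS − V_th)² = (V_DD − V_GS)/R.
Let x = V_GS − 0.615. Then 3.77 x² + x − 9.585 = 0, giving x = 1.47 V (positive root), so V_GS = 2.08 V.
I_D = (V_DD − V_GS)/R = (10.2 − 2.08) / 3.24 = 2.51 mA.

V_GS = 2.08 V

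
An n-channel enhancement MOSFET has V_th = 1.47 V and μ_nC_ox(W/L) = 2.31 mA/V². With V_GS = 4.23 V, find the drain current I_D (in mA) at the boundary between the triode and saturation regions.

I_D = 8.80 mA

At the boundary V_DS = V_ov = V_GS − V_th = 4.23 − 1.47 = 2.76 V.
I_D = ½ k_n V_ov² = 0.5 × 2.31 × 2.76² = 8.8 mA.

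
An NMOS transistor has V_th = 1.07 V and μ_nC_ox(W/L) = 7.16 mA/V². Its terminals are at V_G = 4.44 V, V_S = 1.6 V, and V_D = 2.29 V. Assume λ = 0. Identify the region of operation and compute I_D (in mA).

V_GS = V_G − V_S = 4.44 − 1.6 = 2.84 V; V_DS = V_D − V_S = 2.29 − 1.6 = 0.69 V.
V_ov = V_GS − V_th = 2.84 − 1.07 = 1.77 V.
Since V_DS = 0.69 V < V_ov = 1.77 V, the device is in the triode region.
I_D = k_n [V_ov · V_DS − ½ V_DS²] = 7.16 × [1.77 × 0.69 − 0.5 × 0.69²] = 7.04 mA.

Triode; I_D = 7.04 mA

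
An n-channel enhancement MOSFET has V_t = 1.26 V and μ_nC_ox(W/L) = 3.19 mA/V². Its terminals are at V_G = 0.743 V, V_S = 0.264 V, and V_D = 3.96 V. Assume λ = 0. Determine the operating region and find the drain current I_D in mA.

Cutoff; I_D = 0 mA

V_GS = V_G − V_S = 0.743 − 0.264 = 0.479 V; V_DS = V_D − V_S = 3.96 − 0.264 = 3.7 V.
V_GS = 0.479 V < V_t = 1.26 V, so the transistor is in cutoff.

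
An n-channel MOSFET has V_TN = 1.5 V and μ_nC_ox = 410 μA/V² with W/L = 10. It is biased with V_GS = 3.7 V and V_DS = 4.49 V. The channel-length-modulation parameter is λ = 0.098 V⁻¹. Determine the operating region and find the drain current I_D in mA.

k_n = μ_nC_ox · (W/L) = 4.1 mA/V².
V_ov = V_GS − V_TN = 3.7 − 1.5 = 2.2 V.
Since V_DS = 4.49 V ≥ V_ov = 2.2 V, the device is in saturation.
I_D = ½ k_n V_ov² (1 + λ V_DS) = 0.5 × 4.1 × 2.2² × (1 + 0.098 × 4.49) = 14.3 mA.

Saturation; I_D = 14.3 mA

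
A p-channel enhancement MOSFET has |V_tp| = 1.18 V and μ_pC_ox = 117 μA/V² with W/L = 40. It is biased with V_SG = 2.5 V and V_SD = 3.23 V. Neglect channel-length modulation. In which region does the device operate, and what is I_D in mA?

k_p = μ_pC_ox · (W/L) = 4.68 mA/V².
V_ov = V_SG − |V_tp| = 2.5 − 1.18 = 1.32 V.
Since V_SD = 3.23 V ≥ V_ov = 1.32 V, the device is in saturation.
I_D = ½ k_p V_ov² = 0.5 × 4.68 × 1.32² = 4.08 mA.

Saturation; I_D = 4.08 mA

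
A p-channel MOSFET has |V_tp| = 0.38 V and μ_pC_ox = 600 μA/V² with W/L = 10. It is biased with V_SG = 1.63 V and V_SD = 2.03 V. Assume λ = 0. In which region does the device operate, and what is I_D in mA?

k_p = μ_pC_ox · (W/L) = 6 mA/V².
V_ov = V_SG − |V_tp| = 1.63 − 0.38 = 1.25 V.
Since V_SD = 2.03 V ≥ V_ov = 1.25 V, the device is in saturation.
I_D = ½ k_p V_ov² = 0.5 × 6 × 1.25² = 4.69 mA.

Saturation; I_D = 4.69 mA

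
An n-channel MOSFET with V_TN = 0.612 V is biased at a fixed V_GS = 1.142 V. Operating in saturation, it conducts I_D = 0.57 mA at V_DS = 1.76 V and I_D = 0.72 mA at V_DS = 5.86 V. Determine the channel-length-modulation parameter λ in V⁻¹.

λ = 0.0724 V⁻¹

With V_GS fixed, I_D ∝ (1 + λ V_DS) in saturation, so I_D2/I_D1 = (1 + λ V_DS2)/(1 + λ V_DS1).
0.72/0.57 = 1.263 = (1 + 5.86 λ)/(1 + 1.76 λ).
Solving: λ (I_D1 V_DS2 − I_D2 V_DS1) = I_D2 − I_D1, so λ = (0.72 − 0.57) / (0.57 × 5.86 − 0.72 × 1.76) = 0.15 / 2.07 = 0.0724 V⁻¹.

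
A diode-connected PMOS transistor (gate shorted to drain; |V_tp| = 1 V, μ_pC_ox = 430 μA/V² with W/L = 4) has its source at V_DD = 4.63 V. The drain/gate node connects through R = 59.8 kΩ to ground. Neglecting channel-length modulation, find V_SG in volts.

With gate tied to drain, V_SG = V_SD ≥ V_SG − |V_tp|, so the device is in saturation.
k_p = μ_pC_ox · (W/L) = 1.72 mA/V².
KCL at the drain: ½ k_p (V_SG − |V_tp|)² = (V_DD − V_SG)/R.
Let x = V_SG − 1. Then 51.4 x² + x − 3.63 = 0, giving x = 0.256 V (positive root), so V_SG = 1.26 V.
I_D = (V_DD − V_SG)/R = (4.63 − 1.26) / 59.8 = 0.0564 mA.

V_SG = 1.26 V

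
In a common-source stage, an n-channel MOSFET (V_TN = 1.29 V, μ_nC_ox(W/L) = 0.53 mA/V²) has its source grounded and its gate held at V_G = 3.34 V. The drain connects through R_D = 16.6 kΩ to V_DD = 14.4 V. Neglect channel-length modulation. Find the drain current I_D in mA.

I_D = 0.809 mA

V_GS = V_G = 3.34 V, so V_ov = 3.34 − 1.29 = 2.05 V.
Assume saturation: I_D = ½ k_n V_ov² = 0.5 × 0.53 × 2.05² = 1.11 mA, giving V_DS = V_DD − I_D R_D = 14.4 − 1.11 × 16.6 = -4.09 V.
But -4.09 V < V_ov = 2.05 V, so the device is actually in triode.
In triode I_D = k_n[V_ov V_DS − ½ V_DS²] and I_D = (V_DD − V_DS)/R_D. Equating: 4.4 V_DS² − 19.04 V_DS + 14.4 = 0, giving V_DS = 0.977 V (the root below V_ov).
I_D = (14.4 − 0.977) / 16.6 = 0.809 mA.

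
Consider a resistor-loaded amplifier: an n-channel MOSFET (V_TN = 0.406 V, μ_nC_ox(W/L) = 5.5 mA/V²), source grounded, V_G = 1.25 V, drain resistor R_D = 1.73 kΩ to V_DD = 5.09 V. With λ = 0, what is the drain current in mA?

V_GS = V_G = 1.25 V, so V_ov = 1.25 − 0.406 = 0.844 V.
Assume saturation: I_D = ½ k_n V_ov² = 0.5 × 5.5 × 0.844² = 1.96 mA, giving V_DS = V_DD − I_D R_D = 5.09 − 1.96 × 1.73 = 1.7 V.
V_DS = 1.7 V ≥ V_ov = 0.844 V, confirming saturation.

I_D = 1.96 mA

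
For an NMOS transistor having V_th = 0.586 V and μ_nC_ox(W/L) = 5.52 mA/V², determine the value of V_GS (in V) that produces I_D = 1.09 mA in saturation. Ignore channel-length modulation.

V_GS = 1.21 V

In saturation I_D = ½ k_n (V_GS − V_th)², so V_GS − V_th = √(2 I_D / k_n) = √(2 × 1.09 / 5.52) = 0.628 V.
V_GS = 0.586 + 0.628 = 1.21 V.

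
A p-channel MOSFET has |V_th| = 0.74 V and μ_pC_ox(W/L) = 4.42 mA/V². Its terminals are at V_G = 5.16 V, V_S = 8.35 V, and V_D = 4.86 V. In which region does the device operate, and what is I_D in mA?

V_SG = V_S − V_G = 8.35 − 5.16 = 3.19 V; V_SD = V_S − V_D = 8.35 − 4.86 = 3.49 V.
V_ov = V_SG − |V_th| = 3.19 − 0.74 = 2.45 V.
Since V_SD = 3.49 V ≥ V_ov = 2.45 V, the device is in saturation.
I_D = ½ k_p V_ov² = 0.5 × 4.42 × 2.45² = 13.3 mA.

Saturation; I_D = 13.3 mA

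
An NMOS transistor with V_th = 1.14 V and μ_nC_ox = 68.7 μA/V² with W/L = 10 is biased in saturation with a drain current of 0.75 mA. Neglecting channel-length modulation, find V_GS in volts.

V_GS = 2.62 V

k_n = μ_nC_ox · (W/L) = 0.687 mA/V².
In saturation I_D = ½ k_n (V_GS − V_th)², so V_GS − V_th = √(2 I_D / k_n) = √(2 × 0.75 / 0.687) = 1.48 V.
V_GS = 1.14 + 1.48 = 2.62 V.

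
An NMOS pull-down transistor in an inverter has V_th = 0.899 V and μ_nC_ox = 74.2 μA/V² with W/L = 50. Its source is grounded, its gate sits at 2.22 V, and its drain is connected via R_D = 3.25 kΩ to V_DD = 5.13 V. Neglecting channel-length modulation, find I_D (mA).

V_GS = V_G = 2.22 V, so V_ov = 2.22 − 0.899 = 1.32 V.
k_n = μ_nC_ox · (W/L) = 3.71 mA/V².
Assume saturation: I_D = ½ k_n V_ov² = 0.5 × 3.71 × 1.32² = 3.24 mA, giving V_DS = V_DD − I_D R_D = 5.13 − 3.24 × 3.25 = -5.39 V.
But -5.39 V < V_ov = 1.32 V, so the device is actually in triode.
In triode I_D = k_n[V_ov V_DS − ½ V_DS²] and I_D = (V_DD − V_DS)/R_D. Equating: 6.03 V_DS² − 16.93 V_DS + 5.13 = 0, giving V_DS = 0.346 V (the root below V_ov).
I_D = (5.13 − 0.346) / 3.25 = 1.47 mA.

I_D = 1.47 mA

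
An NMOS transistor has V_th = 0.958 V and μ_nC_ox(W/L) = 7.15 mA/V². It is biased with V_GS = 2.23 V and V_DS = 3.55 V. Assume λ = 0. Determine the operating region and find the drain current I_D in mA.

Saturation; I_D = 5.78 mA

V_ov = V_GS − V_th = 2.23 − 0.958 = 1.27 V.
Since V_DS = 3.55 V ≥ V_ov = 1.27 V, the device is in saturation.
I_D = ½ k_n V_ov² = 0.5 × 7.15 × 1.27² = 5.78 mA.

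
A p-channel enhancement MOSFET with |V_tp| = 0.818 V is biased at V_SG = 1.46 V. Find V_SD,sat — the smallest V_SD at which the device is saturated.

The boundary between triode and saturation is V_SD = V_SG − |V_tp| = V_ov.
V_ov = 1.46 − 0.818 = 0.642 V.

V_SD,sat = 0.642 V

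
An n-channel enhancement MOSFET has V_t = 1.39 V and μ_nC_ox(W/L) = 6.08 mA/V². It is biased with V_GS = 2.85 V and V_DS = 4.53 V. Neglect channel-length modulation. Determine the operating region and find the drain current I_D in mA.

V_ov = V_GS − V_t = 2.85 − 1.39 = 1.46 V.
Since V_DS = 4.53 V ≥ V_ov = 1.46 V, the device is in saturation.
I_D = ½ k_n V_ov² = 0.5 × 6.08 × 1.46² = 6.48 mA.

Saturation; I_D = 6.48 mA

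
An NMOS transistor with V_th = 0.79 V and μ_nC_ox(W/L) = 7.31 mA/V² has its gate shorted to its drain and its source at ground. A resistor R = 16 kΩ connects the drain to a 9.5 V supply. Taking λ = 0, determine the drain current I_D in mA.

With gate tied to drain, V_GS = V_DS ≥ V_GS − V_th, so the device is in saturation.
KCL at the drain: ½ k_n (V_GS − V_th)² = (V_DD − V_GS)/R.
Let x = V_GS − 0.79. Then 58.5 x² + x − 8.71 = 0, giving x = 0.377 V (positive root), so V_GS = 1.17 V.
I_D = (V_DD − V_GS)/R = (9.5 − 1.17) / 16 = 0.521 mA.

I_D = 0.521 mA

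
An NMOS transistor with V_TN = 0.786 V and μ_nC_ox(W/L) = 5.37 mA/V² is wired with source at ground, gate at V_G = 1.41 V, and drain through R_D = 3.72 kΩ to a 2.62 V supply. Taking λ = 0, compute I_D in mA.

I_D = 0.641 mA

V_GS = V_G = 1.41 V, so V_ov = 1.41 − 0.786 = 0.624 V.
Assume saturation: I_D = ½ k_n V_ov² = 0.5 × 5.37 × 0.624² = 1.05 mA, giving V_DS = V_DD − I_D R_D = 2.62 − 1.05 × 3.72 = -1.27 V.
But -1.27 V < V_ov = 0.624 V, so the device is actually in triode.
In triode I_D = k_n[V_ov V_DS − ½ V_DS²] and I_D = (V_DD − V_DS)/R_D. Equating: 9.99 V_DS² − 13.47 V_DS + 2.62 = 0, giving V_DS = 0.236 V (the root below V_ov).
I_D = (2.62 − 0.236) / 3.72 = 0.641 mA.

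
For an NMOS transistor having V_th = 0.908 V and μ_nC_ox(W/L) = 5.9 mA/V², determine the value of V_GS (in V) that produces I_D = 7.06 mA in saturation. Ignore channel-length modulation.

V_GS = 2.46 V

In saturation I_D = ½ k_n (V_GS − V_th)², so V_GS − V_th = √(2 I_D / k_n) = √(2 × 7.06 / 5.9) = 1.55 V.
V_GS = 0.908 + 1.55 = 2.46 V.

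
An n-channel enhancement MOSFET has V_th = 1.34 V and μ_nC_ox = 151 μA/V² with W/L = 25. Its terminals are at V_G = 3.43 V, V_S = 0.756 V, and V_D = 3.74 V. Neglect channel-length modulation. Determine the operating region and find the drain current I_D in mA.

Saturation; I_D = 3.36 mA

V_GS = V_G − V_S = 3.43 − 0.756 = 2.67 V; V_DS = V_D − V_S = 3.74 − 0.756 = 2.98 V.
k_n = μ_nC_ox · (W/L) = 3.775 mA/V².
V_ov = V_GS − V_th = 2.67 − 1.34 = 1.33 V.
Since V_DS = 2.98 V ≥ V_ov = 1.33 V, the device is in saturation.
I_D = ½ k_n V_ov² = 0.5 × 3.775 × 1.33² = 3.36 mA.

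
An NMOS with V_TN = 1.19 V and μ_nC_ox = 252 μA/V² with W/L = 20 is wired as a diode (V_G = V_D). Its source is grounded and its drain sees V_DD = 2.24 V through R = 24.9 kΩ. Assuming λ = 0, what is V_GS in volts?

V_GS = 1.31 V

With gate tied to drain, V_GS = V_DS ≥ V_GS − V_TN, so the device is in saturation.
k_n = μ_nC_ox · (W/L) = 5.04 mA/V².
KCL at the drain: ½ k_n (V_GS − V_TN)² = (V_DD − V_GS)/R.
Let x = V_GS − 1.19. Then 62.7 x² + x − 1.05 = 0, giving x = 0.122 V (positive root), so V_GS = 1.31 V.
I_D = (V_DD − V_GS)/R = (2.24 − 1.31) / 24.9 = 0.0373 mA.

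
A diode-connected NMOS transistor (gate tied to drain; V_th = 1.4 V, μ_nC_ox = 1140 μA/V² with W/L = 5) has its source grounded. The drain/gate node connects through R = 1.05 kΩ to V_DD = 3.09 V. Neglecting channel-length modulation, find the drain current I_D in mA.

With gate tied to drain, V_GS = V_DS ≥ V_GS − V_th, so the device is in saturation.
k_n = μ_nC_ox · (W/L) = 5.7 mA/V².
KCL at the drain: ½ k_n (V_GS − V_th)² = (V_DD − V_GS)/R.
Let x = V_GS − 1.4. Then 2.99 x² + x − 1.69 = 0, giving x = 0.603 V (positive root), so V_GS = 2 V.
I_D = (V_DD − V_GS)/R = (3.09 − 2) / 1.05 = 1.04 mA.

I_D = 1.04 mA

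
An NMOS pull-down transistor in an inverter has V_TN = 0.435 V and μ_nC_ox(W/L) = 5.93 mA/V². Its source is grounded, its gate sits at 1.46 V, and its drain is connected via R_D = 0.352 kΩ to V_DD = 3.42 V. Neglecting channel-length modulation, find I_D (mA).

V_GS = V_G = 1.46 V, so V_ov = 1.46 − 0.435 = 1.02 V.
Assume saturation: I_D = ½ k_n V_ov² = 0.5 × 5.93 × 1.02² = 3.12 mA, giving V_DS = V_DD − I_D R_D = 3.42 − 3.12 × 0.352 = 2.32 V.
V_DS = 2.32 V ≥ V_ov = 1.02 V, confirming saturation.

I_D = 3.12 mA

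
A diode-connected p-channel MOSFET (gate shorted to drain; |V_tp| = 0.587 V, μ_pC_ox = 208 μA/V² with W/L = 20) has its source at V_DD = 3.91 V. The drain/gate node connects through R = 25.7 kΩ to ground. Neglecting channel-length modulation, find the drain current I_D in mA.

With gate tied to drain, V_SG = V_SD ≥ V_SG − |V_tp|, so the device is in saturation.
k_p = μ_pC_ox · (W/L) = 4.16 mA/V².
KCL at the drain: ½ k_p (V_SG − |V_tp|)² = (V_DD − V_SG)/R.
Let x = V_SG − 0.587. Then 53.5 x² + x − 3.323 = 0, giving x = 0.24 V (positive root), so V_SG = 0.827 V.
I_D = (V_DD − V_SG)/R = (3.91 − 0.827) / 25.7 = 0.12 mA.

I_D = 0.120 mA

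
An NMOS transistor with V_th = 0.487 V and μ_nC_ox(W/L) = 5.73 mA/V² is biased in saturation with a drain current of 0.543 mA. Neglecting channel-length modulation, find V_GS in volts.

In saturation I_D = ½ k_n (V_GS − V_th)², so V_GS − V_th = √(2 I_D / k_n) = √(2 × 0.543 / 5.73) = 0.435 V.
V_GS = 0.487 + 0.435 = 0.922 V.

V_GS = 0.922 V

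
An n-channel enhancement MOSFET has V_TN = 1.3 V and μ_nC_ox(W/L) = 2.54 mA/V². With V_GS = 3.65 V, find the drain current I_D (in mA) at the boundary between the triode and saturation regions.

At the boundary V_DS = V_ov = V_GS − V_TN = 3.65 − 1.3 = 2.35 V.
I_D = ½ k_n V_ov² = 0.5 × 2.54 × 2.35² = 7.01 mA.

I_D = 7.01 mA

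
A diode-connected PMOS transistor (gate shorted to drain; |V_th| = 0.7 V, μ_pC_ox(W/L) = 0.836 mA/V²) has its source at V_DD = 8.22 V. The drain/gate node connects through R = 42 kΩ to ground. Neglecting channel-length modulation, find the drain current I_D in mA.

With gate tied to drain, V_SG = V_SD ≥ V_SG − |V_th|, so the device is in saturation.
KCL at the drain: ½ k_p (V_SG − |V_th|)² = (V_DD − V_SG)/R.
Let x = V_SG − 0.7. Then 17.6 x² + x − 7.52 = 0, giving x = 0.627 V (positive root), so V_SG = 1.33 V.
I_D = (V_DD − V_SG)/R = (8.22 − 1.33) / 42 = 0.164 mA.

I_D = 0.164 mA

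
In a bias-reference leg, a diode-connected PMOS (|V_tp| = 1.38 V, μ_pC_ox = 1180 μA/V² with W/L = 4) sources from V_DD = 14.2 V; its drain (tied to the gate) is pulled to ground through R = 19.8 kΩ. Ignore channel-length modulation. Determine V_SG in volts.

V_SG = 1.89 V

With gate tied to drain, V_SG = V_SD ≥ V_SG − |V_tp|, so the device is in saturation.
k_p = μ_pC_ox · (W/L) = 4.72 mA/V².
KCL at the drain: ½ k_p (V_SG − |V_tp|)² = (V_DD − V_SG)/R.
Let x = V_SG − 1.38. Then 46.7 x² + x − 12.82 = 0, giving x = 0.513 V (positive root), so V_SG = 1.89 V.
I_D = (V_DD − V_SG)/R = (14.2 − 1.89) / 19.8 = 0.622 mA.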